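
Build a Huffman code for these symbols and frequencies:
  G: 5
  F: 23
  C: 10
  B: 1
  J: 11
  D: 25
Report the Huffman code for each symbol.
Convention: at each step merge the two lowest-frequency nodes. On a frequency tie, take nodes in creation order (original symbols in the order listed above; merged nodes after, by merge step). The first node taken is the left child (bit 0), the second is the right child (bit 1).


Huffman tree construction:
Step 1: Merge B(1) + G(5) = 6
Step 2: Merge (B+G)(6) + C(10) = 16
Step 3: Merge J(11) + ((B+G)+C)(16) = 27
Step 4: Merge F(23) + D(25) = 48
Step 5: Merge (J+((B+G)+C))(27) + (F+D)(48) = 75
Read each symbol's code off the tree from the root (left child = 0, right child = 1).

Codes:
  G: 0101 (length 4)
  F: 10 (length 2)
  C: 011 (length 3)
  B: 0100 (length 4)
  J: 00 (length 2)
  D: 11 (length 2)
Average code length: 172/75 = 2.2933 bits/symbol


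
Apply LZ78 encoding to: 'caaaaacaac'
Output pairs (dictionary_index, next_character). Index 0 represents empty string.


LZ78 encoding steps:
Dictionary: {0: ''}
Step 1: w='' (idx 0), next='c' -> output (0, 'c'), add 'c' as idx 1
Step 2: w='' (idx 0), next='a' -> output (0, 'a'), add 'a' as idx 2
Step 3: w='a' (idx 2), next='a' -> output (2, 'a'), add 'aa' as idx 3
Step 4: w='aa' (idx 3), next='c' -> output (3, 'c'), add 'aac' as idx 4
Step 5: w='aac' (idx 4), end of input -> output (4, '')


Encoded: [(0, 'c'), (0, 'a'), (2, 'a'), (3, 'c'), (4, '')]


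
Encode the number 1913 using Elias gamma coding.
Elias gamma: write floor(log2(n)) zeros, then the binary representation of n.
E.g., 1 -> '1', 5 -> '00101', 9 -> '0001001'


num_bits = floor(log2(1913)) + 1 = 11
leading_zeros = num_bits - 1 = 10
binary(1913) = 11101111001

Elias gamma(1913) = '0000000000' + '11101111001' = 000000000011101111001 (21 bits)


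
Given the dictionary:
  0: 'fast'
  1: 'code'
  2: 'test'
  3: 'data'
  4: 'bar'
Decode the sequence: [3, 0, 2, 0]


Look up each index in the dictionary:
  3 -> 'data'
  0 -> 'fast'
  2 -> 'test'
  0 -> 'fast'

Decoded: "data fast test fast"


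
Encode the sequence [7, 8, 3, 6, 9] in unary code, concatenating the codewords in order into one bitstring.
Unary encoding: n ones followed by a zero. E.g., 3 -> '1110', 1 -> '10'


Encode each number as n ones followed by a terminating 0:
  7 -> 11111110 (8 bits)
  8 -> 111111110 (9 bits)
  3 -> 1110 (4 bits)
  6 -> 1111110 (7 bits)
  9 -> 1111111110 (10 bits)
Total length = 8 + 9 + 4 + 7 + 10 = 38 bits.

Unary([7, 8, 3, 6, 9]) = 11111110111111110111011111101111111110 (38 bits)


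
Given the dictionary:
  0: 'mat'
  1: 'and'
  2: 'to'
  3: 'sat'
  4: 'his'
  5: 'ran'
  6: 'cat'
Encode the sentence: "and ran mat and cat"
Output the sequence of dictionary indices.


Look up each word in the dictionary:
  'and' -> 1
  'ran' -> 5
  'mat' -> 0
  'and' -> 1
  'cat' -> 6

Encoded: [1, 5, 0, 1, 6]


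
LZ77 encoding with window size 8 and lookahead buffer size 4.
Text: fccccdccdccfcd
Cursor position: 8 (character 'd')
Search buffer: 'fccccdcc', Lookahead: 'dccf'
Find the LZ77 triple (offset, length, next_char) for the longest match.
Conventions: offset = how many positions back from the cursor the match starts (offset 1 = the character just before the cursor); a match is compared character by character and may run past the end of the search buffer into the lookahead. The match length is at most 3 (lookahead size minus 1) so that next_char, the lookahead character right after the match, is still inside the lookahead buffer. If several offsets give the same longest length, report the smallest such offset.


Try each offset into the search buffer:
  offset=1 (pos 7, char 'c'): match length 0
  offset=2 (pos 6, char 'c'): match length 0
  offset=3 (pos 5, char 'd'): match length 3
  offset=4 (pos 4, char 'c'): match length 0
  offset=5 (pos 3, char 'c'): match length 0
  offset=6 (pos 2, char 'c'): match length 0
  offset=7 (pos 1, char 'c'): match length 0
  offset=8 (pos 0, char 'f'): match length 0
Longest match has length 3 at offset 3.
next_char = character at position 8 + 3 = 11 -> 'f'

Best match: offset=3, length=3 (matching 'dcc' starting at position 5)
LZ77 triple: (3, 3, 'f')


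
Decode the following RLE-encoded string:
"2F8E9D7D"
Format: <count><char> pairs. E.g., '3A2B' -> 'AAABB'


Expanding each <count><char> pair:
  2F -> 'FF'
  8E -> 'EEEEEEEE'
  9D -> 'DDDDDDDDD'
  7D -> 'DDDDDDD'

Decoded = FFEEEEEEEEDDDDDDDDDDDDDDDD


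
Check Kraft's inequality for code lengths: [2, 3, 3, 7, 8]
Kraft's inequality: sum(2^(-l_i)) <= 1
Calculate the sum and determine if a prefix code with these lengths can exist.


Sum = 2^(-2) + 2^(-3) + 2^(-3) + 2^(-7) + 2^(-8)
    = 0.25 + 0.125 + 0.125 + 0.0078125 + 0.00390625
    = 131/256 = 0.51171875
Since 0.51171875 <= 1, Kraft's inequality IS satisfied.
A prefix code with these lengths CAN exist.

Kraft sum = 0.51171875. Satisfied.


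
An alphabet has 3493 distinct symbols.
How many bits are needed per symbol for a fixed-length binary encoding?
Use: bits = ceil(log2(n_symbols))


log2(3493) = 11.7703
Bracket: 2^11 = 2048 < 3493 <= 2^12 = 4096
So ceil(log2(3493)) = 12

bits = ceil(log2(3493)) = ceil(11.7703) = 12 bits


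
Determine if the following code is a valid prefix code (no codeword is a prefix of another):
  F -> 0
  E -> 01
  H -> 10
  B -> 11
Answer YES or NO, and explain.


Checking each pair (does one codeword prefix another?):
  F='0' vs E='01': prefix -- VIOLATION

NO -- this is NOT a valid prefix code. F (0) is a prefix of E (01).


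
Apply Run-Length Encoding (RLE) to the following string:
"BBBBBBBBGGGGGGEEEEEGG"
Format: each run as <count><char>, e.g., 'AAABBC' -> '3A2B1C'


Scanning runs left to right:
  i=0: run of 'B' x 8 -> '8B'
  i=8: run of 'G' x 6 -> '6G'
  i=14: run of 'E' x 5 -> '5E'
  i=19: run of 'G' x 2 -> '2G'

RLE = 8B6G5E2G


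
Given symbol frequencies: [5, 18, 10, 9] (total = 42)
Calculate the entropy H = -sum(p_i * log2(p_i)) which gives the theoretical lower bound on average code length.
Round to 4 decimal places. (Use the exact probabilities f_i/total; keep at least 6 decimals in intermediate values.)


Per-symbol terms -p_i * log2(p_i) with p_i = f_i/42:
  p = 5/42 = 0.119048: log2(p) = -3.070389, -p*log2(p) = 0.365523
  p = 18/42 = 0.428571: log2(p) = -1.222392, -p*log2(p) = 0.523882
  p = 10/42 = 0.238095: log2(p) = -2.070389, -p*log2(p) = 0.492950
  p = 9/42 = 0.214286: log2(p) = -2.222392, -p*log2(p) = 0.476227
H = 0.365523 + 0.523882 + 0.492950 + 0.476227 = 1.858582

H = 1.8586 bits/symbol


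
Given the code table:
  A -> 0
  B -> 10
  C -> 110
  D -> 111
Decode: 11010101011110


Decoding:
110 -> C
10 -> B
10 -> B
10 -> B
111 -> D
10 -> B


Result: CBBBDB


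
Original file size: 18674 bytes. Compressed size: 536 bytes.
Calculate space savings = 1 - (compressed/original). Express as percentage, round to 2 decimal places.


ratio = compressed/original = 536/18674 = 0.028703
savings = 1 - ratio = 1 - 0.028703 = 0.971297
as a percentage: 0.971297 * 100 = 97.13%

Space savings = 1 - 536/18674 = 97.13%


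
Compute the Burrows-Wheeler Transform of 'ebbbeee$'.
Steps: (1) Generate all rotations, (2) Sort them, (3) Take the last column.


Rotations (sorted):
  0: $ebbbeee -> last char: e
  1: bbbeee$e -> last char: e
  2: bbeee$eb -> last char: b
  3: beee$ebb -> last char: b
  4: e$ebbbee -> last char: e
  5: ebbbeee$ -> last char: $
  6: ee$ebbbe -> last char: e
  7: eee$ebbb -> last char: b


BWT = eebbe$eb


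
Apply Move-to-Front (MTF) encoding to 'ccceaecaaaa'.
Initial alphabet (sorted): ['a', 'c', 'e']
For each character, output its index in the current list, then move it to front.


MTF encoding:
'c': index 1 in ['a', 'c', 'e'] -> ['c', 'a', 'e']
'c': index 0 in ['c', 'a', 'e'] -> ['c', 'a', 'e']
'c': index 0 in ['c', 'a', 'e'] -> ['c', 'a', 'e']
'e': index 2 in ['c', 'a', 'e'] -> ['e', 'c', 'a']
'a': index 2 in ['e', 'c', 'a'] -> ['a', 'e', 'c']
'e': index 1 in ['a', 'e', 'c'] -> ['e', 'a', 'c']
'c': index 2 in ['e', 'a', 'c'] -> ['c', 'e', 'a']
'a': index 2 in ['c', 'e', 'a'] -> ['a', 'c', 'e']
'a': index 0 in ['a', 'c', 'e'] -> ['a', 'c', 'e']
'a': index 0 in ['a', 'c', 'e'] -> ['a', 'c', 'e']
'a': index 0 in ['a', 'c', 'e'] -> ['a', 'c', 'e']


Output: [1, 0, 0, 2, 2, 1, 2, 2, 0, 0, 0]


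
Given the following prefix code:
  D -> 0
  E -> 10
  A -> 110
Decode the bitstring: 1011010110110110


Decoding step by step:
Bits 10 -> E
Bits 110 -> A
Bits 10 -> E
Bits 110 -> A
Bits 110 -> A
Bits 110 -> A


Decoded message: EAEAAA


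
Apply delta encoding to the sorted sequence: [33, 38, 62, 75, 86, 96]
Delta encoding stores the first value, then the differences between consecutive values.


First value: 33
Deltas:
  38 - 33 = 5
  62 - 38 = 24
  75 - 62 = 13
  86 - 75 = 11
  96 - 86 = 10


Delta encoded: [33, 5, 24, 13, 11, 10]


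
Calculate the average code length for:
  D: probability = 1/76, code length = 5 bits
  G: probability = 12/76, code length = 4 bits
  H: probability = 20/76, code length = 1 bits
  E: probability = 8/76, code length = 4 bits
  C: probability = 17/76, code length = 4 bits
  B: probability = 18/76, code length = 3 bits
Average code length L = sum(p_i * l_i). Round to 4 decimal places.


Weighted contributions p_i * l_i:
  D: (1/76) * 5 = 5/76
  G: (12/76) * 4 = 48/76
  H: (20/76) * 1 = 20/76
  E: (8/76) * 4 = 32/76
  C: (17/76) * 4 = 68/76
  B: (18/76) * 3 = 54/76
Sum = (5 + 48 + 20 + 32 + 68 + 54)/76 = 227/76

L = 227/76 = 2.9868 bits/symbol


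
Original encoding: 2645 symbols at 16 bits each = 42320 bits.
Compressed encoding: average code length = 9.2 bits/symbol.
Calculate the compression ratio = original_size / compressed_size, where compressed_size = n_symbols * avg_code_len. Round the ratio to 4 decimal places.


original_size = n_symbols * orig_bits = 2645 * 16 = 42320 bits
compressed_size = n_symbols * avg_code_len = 2645 * 9.2 = 24334.0 bits
ratio = original_size / compressed_size = 42320 / 24334.0 = 1.7391

Compression ratio = 1.7391


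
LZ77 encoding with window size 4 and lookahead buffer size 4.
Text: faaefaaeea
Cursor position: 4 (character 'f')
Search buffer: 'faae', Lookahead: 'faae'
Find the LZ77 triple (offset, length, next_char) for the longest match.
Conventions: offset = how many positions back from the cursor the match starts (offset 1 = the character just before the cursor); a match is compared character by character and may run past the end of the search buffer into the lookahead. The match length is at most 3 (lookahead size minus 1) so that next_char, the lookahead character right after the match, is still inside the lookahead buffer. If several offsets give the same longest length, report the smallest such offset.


Try each offset into the search buffer:
  offset=1 (pos 3, char 'e'): match length 0
  offset=2 (pos 2, char 'a'): match length 0
  offset=3 (pos 1, char 'a'): match length 0
  offset=4 (pos 0, char 'f'): match length 3
Longest match has length 3 at offset 4.
next_char = character at position 4 + 3 = 7 -> 'e'

Best match: offset=4, length=3 (matching 'faa' starting at position 0)
LZ77 triple: (4, 3, 'e')


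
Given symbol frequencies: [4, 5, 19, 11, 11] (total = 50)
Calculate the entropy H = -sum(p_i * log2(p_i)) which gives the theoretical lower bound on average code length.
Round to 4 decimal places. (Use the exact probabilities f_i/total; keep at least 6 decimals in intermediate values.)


Per-symbol terms -p_i * log2(p_i) with p_i = f_i/50:
  p = 4/50 = 0.080000: log2(p) = -3.643856, -p*log2(p) = 0.291508
  p = 5/50 = 0.100000: log2(p) = -3.321928, -p*log2(p) = 0.332193
  p = 19/50 = 0.380000: log2(p) = -1.395929, -p*log2(p) = 0.530453
  p = 11/50 = 0.220000: log2(p) = -2.184425, -p*log2(p) = 0.480573
  p = 11/50 = 0.220000: log2(p) = -2.184425, -p*log2(p) = 0.480573
H = 0.291508 + 0.332193 + 0.530453 + 0.480573 + 0.480573 = 2.115300

H = 2.1153 bits/symbol


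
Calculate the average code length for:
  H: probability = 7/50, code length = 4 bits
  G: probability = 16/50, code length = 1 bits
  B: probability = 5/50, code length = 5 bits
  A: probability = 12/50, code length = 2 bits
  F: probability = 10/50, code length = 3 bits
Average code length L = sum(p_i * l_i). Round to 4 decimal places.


Weighted contributions p_i * l_i:
  H: (7/50) * 4 = 28/50
  G: (16/50) * 1 = 16/50
  B: (5/50) * 5 = 25/50
  A: (12/50) * 2 = 24/50
  F: (10/50) * 3 = 30/50
Sum = (28 + 16 + 25 + 24 + 30)/50 = 123/50

L = 123/50 = 2.4600 bits/symbol


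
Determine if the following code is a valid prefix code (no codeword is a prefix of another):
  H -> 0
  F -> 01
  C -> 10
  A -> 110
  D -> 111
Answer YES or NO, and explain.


Checking each pair (does one codeword prefix another?):
  H='0' vs F='01': prefix -- VIOLATION

NO -- this is NOT a valid prefix code. H (0) is a prefix of F (01).


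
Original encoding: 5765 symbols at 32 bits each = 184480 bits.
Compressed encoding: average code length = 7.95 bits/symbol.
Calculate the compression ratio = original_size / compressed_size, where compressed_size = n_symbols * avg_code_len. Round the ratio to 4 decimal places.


original_size = n_symbols * orig_bits = 5765 * 32 = 184480 bits
compressed_size = n_symbols * avg_code_len = 5765 * 7.95 = 45831.75 bits
ratio = original_size / compressed_size = 184480 / 45831.75 = 4.0252

Compression ratio = 4.0252


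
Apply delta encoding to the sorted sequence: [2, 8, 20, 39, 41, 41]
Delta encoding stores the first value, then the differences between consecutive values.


First value: 2
Deltas:
  8 - 2 = 6
  20 - 8 = 12
  39 - 20 = 19
  41 - 39 = 2
  41 - 41 = 0


Delta encoded: [2, 6, 12, 19, 2, 0]


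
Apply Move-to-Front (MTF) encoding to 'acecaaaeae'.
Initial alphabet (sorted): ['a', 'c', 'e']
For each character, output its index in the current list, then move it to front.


MTF encoding:
'a': index 0 in ['a', 'c', 'e'] -> ['a', 'c', 'e']
'c': index 1 in ['a', 'c', 'e'] -> ['c', 'a', 'e']
'e': index 2 in ['c', 'a', 'e'] -> ['e', 'c', 'a']
'c': index 1 in ['e', 'c', 'a'] -> ['c', 'e', 'a']
'a': index 2 in ['c', 'e', 'a'] -> ['a', 'c', 'e']
'a': index 0 in ['a', 'c', 'e'] -> ['a', 'c', 'e']
'a': index 0 in ['a', 'c', 'e'] -> ['a', 'c', 'e']
'e': index 2 in ['a', 'c', 'e'] -> ['e', 'a', 'c']
'a': index 1 in ['e', 'a', 'c'] -> ['a', 'e', 'c']
'e': index 1 in ['a', 'e', 'c'] -> ['e', 'a', 'c']


Output: [0, 1, 2, 1, 2, 0, 0, 2, 1, 1]


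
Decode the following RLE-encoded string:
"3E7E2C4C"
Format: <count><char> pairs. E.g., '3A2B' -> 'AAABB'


Expanding each <count><char> pair:
  3E -> 'EEE'
  7E -> 'EEEEEEE'
  2C -> 'CC'
  4C -> 'CCCC'

Decoded = EEEEEEEEEECCCCCC


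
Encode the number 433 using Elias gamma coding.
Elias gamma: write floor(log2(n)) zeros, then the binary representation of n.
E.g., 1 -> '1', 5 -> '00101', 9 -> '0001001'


num_bits = floor(log2(433)) + 1 = 9
leading_zeros = num_bits - 1 = 8
binary(433) = 110110001

Elias gamma(433) = '00000000' + '110110001' = 00000000110110001 (17 bits)


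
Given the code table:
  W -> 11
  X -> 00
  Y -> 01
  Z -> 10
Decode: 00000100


Decoding:
00 -> X
00 -> X
01 -> Y
00 -> X


Result: XXYX


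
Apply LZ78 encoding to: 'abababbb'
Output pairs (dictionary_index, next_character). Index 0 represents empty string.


LZ78 encoding steps:
Dictionary: {0: ''}
Step 1: w='' (idx 0), next='a' -> output (0, 'a'), add 'a' as idx 1
Step 2: w='' (idx 0), next='b' -> output (0, 'b'), add 'b' as idx 2
Step 3: w='a' (idx 1), next='b' -> output (1, 'b'), add 'ab' as idx 3
Step 4: w='ab' (idx 3), next='b' -> output (3, 'b'), add 'abb' as idx 4
Step 5: w='b' (idx 2), end of input -> output (2, '')


Encoded: [(0, 'a'), (0, 'b'), (1, 'b'), (3, 'b'), (2, '')]


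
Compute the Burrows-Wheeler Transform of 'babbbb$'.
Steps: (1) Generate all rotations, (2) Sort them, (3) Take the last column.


Rotations (sorted):
  0: $babbbb -> last char: b
  1: abbbb$b -> last char: b
  2: b$babbb -> last char: b
  3: babbbb$ -> last char: $
  4: bb$babb -> last char: b
  5: bbb$bab -> last char: b
  6: bbbb$ba -> last char: a


BWT = bbb$bba


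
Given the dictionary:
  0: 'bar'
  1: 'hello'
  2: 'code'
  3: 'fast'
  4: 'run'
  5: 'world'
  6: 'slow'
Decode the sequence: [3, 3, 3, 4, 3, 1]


Look up each index in the dictionary:
  3 -> 'fast'
  3 -> 'fast'
  3 -> 'fast'
  4 -> 'run'
  3 -> 'fast'
  1 -> 'hello'

Decoded: "fast fast fast run fast hello"


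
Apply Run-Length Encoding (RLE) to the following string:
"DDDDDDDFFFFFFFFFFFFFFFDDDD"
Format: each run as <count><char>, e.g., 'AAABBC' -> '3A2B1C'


Scanning runs left to right:
  i=0: run of 'D' x 7 -> '7D'
  i=7: run of 'F' x 15 -> '15F'
  i=22: run of 'D' x 4 -> '4D'

RLE = 7D15F4D


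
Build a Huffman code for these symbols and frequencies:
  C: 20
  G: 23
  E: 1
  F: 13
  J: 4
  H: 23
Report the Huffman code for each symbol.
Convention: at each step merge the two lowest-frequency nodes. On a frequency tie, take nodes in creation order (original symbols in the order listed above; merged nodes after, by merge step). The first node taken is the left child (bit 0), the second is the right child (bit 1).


Huffman tree construction:
Step 1: Merge E(1) + J(4) = 5
Step 2: Merge (E+J)(5) + F(13) = 18
Step 3: Merge ((E+J)+F)(18) + C(20) = 38
Step 4: Merge G(23) + H(23) = 46
Step 5: Merge (((E+J)+F)+C)(38) + (G+H)(46) = 84
Read each symbol's code off the tree from the root (left child = 0, right child = 1).

Codes:
  C: 01 (length 2)
  G: 10 (length 2)
  E: 0000 (length 4)
  F: 001 (length 3)
  J: 0001 (length 4)
  H: 11 (length 2)
Average code length: 191/84 = 2.2738 bits/symbol


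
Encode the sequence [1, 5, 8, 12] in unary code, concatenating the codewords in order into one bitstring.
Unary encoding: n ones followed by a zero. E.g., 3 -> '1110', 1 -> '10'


Encode each number as n ones followed by a terminating 0:
  1 -> 10 (2 bits)
  5 -> 111110 (6 bits)
  8 -> 111111110 (9 bits)
  12 -> 1111111111110 (13 bits)
Total length = 2 + 6 + 9 + 13 = 30 bits.

Unary([1, 5, 8, 12]) = 101111101111111101111111111110 (30 bits)


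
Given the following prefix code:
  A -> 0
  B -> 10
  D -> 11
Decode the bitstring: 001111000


Decoding step by step:
Bits 0 -> A
Bits 0 -> A
Bits 11 -> D
Bits 11 -> D
Bits 0 -> A
Bits 0 -> A
Bits 0 -> A


Decoded message: AADDAAA


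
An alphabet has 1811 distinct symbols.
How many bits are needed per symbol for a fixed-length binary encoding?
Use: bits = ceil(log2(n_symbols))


log2(1811) = 10.8226
Bracket: 2^10 = 1024 < 1811 <= 2^11 = 2048
So ceil(log2(1811)) = 11

bits = ceil(log2(1811)) = ceil(10.8226) = 11 bits


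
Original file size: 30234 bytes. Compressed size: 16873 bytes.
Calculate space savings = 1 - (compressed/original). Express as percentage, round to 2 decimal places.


ratio = compressed/original = 16873/30234 = 0.55808
savings = 1 - ratio = 1 - 0.55808 = 0.44192
as a percentage: 0.44192 * 100 = 44.19%

Space savings = 1 - 16873/30234 = 44.19%


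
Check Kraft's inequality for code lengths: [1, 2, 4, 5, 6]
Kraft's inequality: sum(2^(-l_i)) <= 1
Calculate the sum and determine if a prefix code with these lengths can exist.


Sum = 2^(-1) + 2^(-2) + 2^(-4) + 2^(-5) + 2^(-6)
    = 0.5 + 0.25 + 0.0625 + 0.03125 + 0.015625
    = 55/64 = 0.859375
Since 0.859375 <= 1, Kraft's inequality IS satisfied.
A prefix code with these lengths CAN exist.

Kraft sum = 0.859375. Satisfied.


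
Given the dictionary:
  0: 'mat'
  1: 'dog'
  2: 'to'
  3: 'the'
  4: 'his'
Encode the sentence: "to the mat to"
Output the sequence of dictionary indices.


Look up each word in the dictionary:
  'to' -> 2
  'the' -> 3
  'mat' -> 0
  'to' -> 2

Encoded: [2, 3, 0, 2]


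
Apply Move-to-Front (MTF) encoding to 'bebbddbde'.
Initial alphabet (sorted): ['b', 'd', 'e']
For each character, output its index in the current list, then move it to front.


MTF encoding:
'b': index 0 in ['b', 'd', 'e'] -> ['b', 'd', 'e']
'e': index 2 in ['b', 'd', 'e'] -> ['e', 'b', 'd']
'b': index 1 in ['e', 'b', 'd'] -> ['b', 'e', 'd']
'b': index 0 in ['b', 'e', 'd'] -> ['b', 'e', 'd']
'd': index 2 in ['b', 'e', 'd'] -> ['d', 'b', 'e']
'd': index 0 in ['d', 'b', 'e'] -> ['d', 'b', 'e']
'b': index 1 in ['d', 'b', 'e'] -> ['b', 'd', 'e']
'd': index 1 in ['b', 'd', 'e'] -> ['d', 'b', 'e']
'e': index 2 in ['d', 'b', 'e'] -> ['e', 'd', 'b']


Output: [0, 2, 1, 0, 2, 0, 1, 1, 2]


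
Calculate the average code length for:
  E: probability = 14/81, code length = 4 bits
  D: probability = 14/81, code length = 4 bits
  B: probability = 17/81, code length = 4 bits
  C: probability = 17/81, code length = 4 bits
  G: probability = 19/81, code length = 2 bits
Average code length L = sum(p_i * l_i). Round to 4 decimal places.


Weighted contributions p_i * l_i:
  E: (14/81) * 4 = 56/81
  D: (14/81) * 4 = 56/81
  B: (17/81) * 4 = 68/81
  C: (17/81) * 4 = 68/81
  G: (19/81) * 2 = 38/81
Sum = (56 + 56 + 68 + 68 + 38)/81 = 286/81

L = 286/81 = 3.5309 bits/symbol


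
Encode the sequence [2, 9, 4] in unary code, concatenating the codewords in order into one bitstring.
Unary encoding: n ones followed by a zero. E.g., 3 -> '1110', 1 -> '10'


Encode each number as n ones followed by a terminating 0:
  2 -> 110 (3 bits)
  9 -> 1111111110 (10 bits)
  4 -> 11110 (5 bits)
Total length = 3 + 10 + 5 = 18 bits.

Unary([2, 9, 4]) = 110111111111011110 (18 bits)


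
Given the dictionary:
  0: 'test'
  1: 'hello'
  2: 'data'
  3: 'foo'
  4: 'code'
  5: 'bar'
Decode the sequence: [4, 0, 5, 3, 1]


Look up each index in the dictionary:
  4 -> 'code'
  0 -> 'test'
  5 -> 'bar'
  3 -> 'foo'
  1 -> 'hello'

Decoded: "code test bar foo hello"


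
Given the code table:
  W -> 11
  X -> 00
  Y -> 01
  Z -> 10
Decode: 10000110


Decoding:
10 -> Z
00 -> X
01 -> Y
10 -> Z


Result: ZXYZ


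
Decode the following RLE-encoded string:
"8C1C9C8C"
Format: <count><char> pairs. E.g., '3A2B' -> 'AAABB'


Expanding each <count><char> pair:
  8C -> 'CCCCCCCC'
  1C -> 'C'
  9C -> 'CCCCCCCCC'
  8C -> 'CCCCCCCC'

Decoded = CCCCCCCCCCCCCCCCCCCCCCCCCC


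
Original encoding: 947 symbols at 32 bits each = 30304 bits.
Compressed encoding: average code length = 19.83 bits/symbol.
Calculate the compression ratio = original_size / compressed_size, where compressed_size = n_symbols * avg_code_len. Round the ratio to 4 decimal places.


original_size = n_symbols * orig_bits = 947 * 32 = 30304 bits
compressed_size = n_symbols * avg_code_len = 947 * 19.83 = 18779.01 bits
ratio = original_size / compressed_size = 30304 / 18779.01 = 1.6137

Compression ratio = 1.6137


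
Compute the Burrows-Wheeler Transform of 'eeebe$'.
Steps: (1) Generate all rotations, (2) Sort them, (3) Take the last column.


Rotations (sorted):
  0: $eeebe -> last char: e
  1: be$eee -> last char: e
  2: e$eeeb -> last char: b
  3: ebe$ee -> last char: e
  4: eebe$e -> last char: e
  5: eeebe$ -> last char: $


BWT = eebee$


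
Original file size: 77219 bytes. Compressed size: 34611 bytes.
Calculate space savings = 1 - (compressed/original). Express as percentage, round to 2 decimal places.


ratio = compressed/original = 34611/77219 = 0.448219
savings = 1 - ratio = 1 - 0.448219 = 0.551781
as a percentage: 0.551781 * 100 = 55.18%

Space savings = 1 - 34611/77219 = 55.18%


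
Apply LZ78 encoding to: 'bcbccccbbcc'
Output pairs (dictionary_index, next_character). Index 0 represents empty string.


LZ78 encoding steps:
Dictionary: {0: ''}
Step 1: w='' (idx 0), next='b' -> output (0, 'b'), add 'b' as idx 1
Step 2: w='' (idx 0), next='c' -> output (0, 'c'), add 'c' as idx 2
Step 3: w='b' (idx 1), next='c' -> output (1, 'c'), add 'bc' as idx 3
Step 4: w='c' (idx 2), next='c' -> output (2, 'c'), add 'cc' as idx 4
Step 5: w='c' (idx 2), next='b' -> output (2, 'b'), add 'cb' as idx 5
Step 6: w='bc' (idx 3), next='c' -> output (3, 'c'), add 'bcc' as idx 6


Encoded: [(0, 'b'), (0, 'c'), (1, 'c'), (2, 'c'), (2, 'b'), (3, 'c')]


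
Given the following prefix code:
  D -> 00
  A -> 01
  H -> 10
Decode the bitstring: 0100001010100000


Decoding step by step:
Bits 01 -> A
Bits 00 -> D
Bits 00 -> D
Bits 10 -> H
Bits 10 -> H
Bits 10 -> H
Bits 00 -> D
Bits 00 -> D


Decoded message: ADDHHHDD


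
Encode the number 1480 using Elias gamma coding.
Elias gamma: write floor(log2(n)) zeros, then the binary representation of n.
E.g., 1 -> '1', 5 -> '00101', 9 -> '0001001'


num_bits = floor(log2(1480)) + 1 = 11
leading_zeros = num_bits - 1 = 10
binary(1480) = 10111001000

Elias gamma(1480) = '0000000000' + '10111001000' = 000000000010111001000 (21 bits)


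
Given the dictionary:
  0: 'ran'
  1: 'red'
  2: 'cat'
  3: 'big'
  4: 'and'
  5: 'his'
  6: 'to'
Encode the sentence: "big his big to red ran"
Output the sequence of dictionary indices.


Look up each word in the dictionary:
  'big' -> 3
  'his' -> 5
  'big' -> 3
  'to' -> 6
  'red' -> 1
  'ran' -> 0

Encoded: [3, 5, 3, 6, 1, 0]


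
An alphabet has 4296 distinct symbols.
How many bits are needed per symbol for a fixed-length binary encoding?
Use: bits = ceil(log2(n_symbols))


log2(4296) = 12.0688
Bracket: 2^12 = 4096 < 4296 <= 2^13 = 8192
So ceil(log2(4296)) = 13

bits = ceil(log2(4296)) = ceil(12.0688) = 13 bits


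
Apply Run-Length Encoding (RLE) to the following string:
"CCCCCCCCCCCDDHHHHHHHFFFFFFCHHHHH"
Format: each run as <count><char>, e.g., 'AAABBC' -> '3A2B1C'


Scanning runs left to right:
  i=0: run of 'C' x 11 -> '11C'
  i=11: run of 'D' x 2 -> '2D'
  i=13: run of 'H' x 7 -> '7H'
  i=20: run of 'F' x 6 -> '6F'
  i=26: run of 'C' x 1 -> '1C'
  i=27: run of 'H' x 5 -> '5H'

RLE = 11C2D7H6F1C5H


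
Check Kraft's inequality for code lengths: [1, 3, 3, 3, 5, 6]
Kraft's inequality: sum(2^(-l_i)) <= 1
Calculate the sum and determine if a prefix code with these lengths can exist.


Sum = 2^(-1) + 2^(-3) + 2^(-3) + 2^(-3) + 2^(-5) + 2^(-6)
    = 0.5 + 0.125 + 0.125 + 0.125 + 0.03125 + 0.015625
    = 59/64 = 0.921875
Since 0.921875 <= 1, Kraft's inequality IS satisfied.
A prefix code with these lengths CAN exist.

Kraft sum = 0.921875. Satisfied.


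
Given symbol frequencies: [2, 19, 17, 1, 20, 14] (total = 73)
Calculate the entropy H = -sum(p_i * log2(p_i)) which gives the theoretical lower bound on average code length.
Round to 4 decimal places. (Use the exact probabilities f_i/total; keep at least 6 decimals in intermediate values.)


Per-symbol terms -p_i * log2(p_i) with p_i = f_i/73:
  p = 2/73 = 0.027397: log2(p) = -5.189825, -p*log2(p) = 0.142187
  p = 19/73 = 0.260274: log2(p) = -1.941897, -p*log2(p) = 0.505425
  p = 17/73 = 0.232877: log2(p) = -2.102362, -p*log2(p) = 0.489591
  p = 1/73 = 0.013699: log2(p) = -6.189825, -p*log2(p) = 0.084792
  p = 20/73 = 0.273973: log2(p) = -1.867896, -p*log2(p) = 0.511752
  p = 14/73 = 0.191781: log2(p) = -2.382470, -p*log2(p) = 0.456912
H = 0.142187 + 0.505425 + 0.489591 + 0.084792 + 0.511752 + 0.456912 = 2.190659

H = 2.1907 bits/symbol


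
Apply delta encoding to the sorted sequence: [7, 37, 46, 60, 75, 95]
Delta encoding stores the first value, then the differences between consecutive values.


First value: 7
Deltas:
  37 - 7 = 30
  46 - 37 = 9
  60 - 46 = 14
  75 - 60 = 15
  95 - 75 = 20


Delta encoded: [7, 30, 9, 14, 15, 20]


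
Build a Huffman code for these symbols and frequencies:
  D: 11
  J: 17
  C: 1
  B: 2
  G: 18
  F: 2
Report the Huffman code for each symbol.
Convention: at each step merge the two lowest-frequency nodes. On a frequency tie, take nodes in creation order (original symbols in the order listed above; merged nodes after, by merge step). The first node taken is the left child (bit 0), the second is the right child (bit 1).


Huffman tree construction:
Step 1: Merge C(1) + B(2) = 3
Step 2: Merge F(2) + (C+B)(3) = 5
Step 3: Merge (F+(C+B))(5) + D(11) = 16
Step 4: Merge ((F+(C+B))+D)(16) + J(17) = 33
Step 5: Merge G(18) + (((F+(C+B))+D)+J)(33) = 51
Read each symbol's code off the tree from the root (left child = 0, right child = 1).

Codes:
  D: 101 (length 3)
  J: 11 (length 2)
  C: 10010 (length 5)
  B: 10011 (length 5)
  G: 0 (length 1)
  F: 1000 (length 4)
Average code length: 108/51 = 2.1176 bits/symbol


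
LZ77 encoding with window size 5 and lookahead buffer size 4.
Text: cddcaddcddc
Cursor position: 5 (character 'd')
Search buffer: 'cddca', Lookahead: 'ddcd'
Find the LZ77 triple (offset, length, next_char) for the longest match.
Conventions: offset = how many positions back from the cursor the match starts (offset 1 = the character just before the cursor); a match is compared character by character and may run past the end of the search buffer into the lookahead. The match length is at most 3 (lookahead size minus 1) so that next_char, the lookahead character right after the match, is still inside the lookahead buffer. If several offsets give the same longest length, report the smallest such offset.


Try each offset into the search buffer:
  offset=1 (pos 4, char 'a'): match length 0
  offset=2 (pos 3, char 'c'): match length 0
  offset=3 (pos 2, char 'd'): match length 1
  offset=4 (pos 1, char 'd'): match length 3
  offset=5 (pos 0, char 'c'): match length 0
Longest match has length 3 at offset 4.
next_char = character at position 5 + 3 = 8 -> 'd'

Best match: offset=4, length=3 (matching 'ddc' starting at position 1)
LZ77 triple: (4, 3, 'd')


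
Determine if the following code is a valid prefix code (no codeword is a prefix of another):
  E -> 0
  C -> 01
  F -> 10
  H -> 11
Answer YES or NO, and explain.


Checking each pair (does one codeword prefix another?):
  E='0' vs C='01': prefix -- VIOLATION

NO -- this is NOT a valid prefix code. E (0) is a prefix of C (01).


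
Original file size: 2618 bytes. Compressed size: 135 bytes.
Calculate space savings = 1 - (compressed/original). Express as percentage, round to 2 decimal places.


ratio = compressed/original = 135/2618 = 0.051566
savings = 1 - ratio = 1 - 0.051566 = 0.948434
as a percentage: 0.948434 * 100 = 94.84%

Space savings = 1 - 135/2618 = 94.84%


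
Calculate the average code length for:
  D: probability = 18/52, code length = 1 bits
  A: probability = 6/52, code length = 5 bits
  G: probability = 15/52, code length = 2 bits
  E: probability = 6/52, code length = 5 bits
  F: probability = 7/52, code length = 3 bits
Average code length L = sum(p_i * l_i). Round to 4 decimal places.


Weighted contributions p_i * l_i:
  D: (18/52) * 1 = 18/52
  A: (6/52) * 5 = 30/52
  G: (15/52) * 2 = 30/52
  E: (6/52) * 5 = 30/52
  F: (7/52) * 3 = 21/52
Sum = (18 + 30 + 30 + 30 + 21)/52 = 129/52

L = 129/52 = 2.4808 bits/symbol


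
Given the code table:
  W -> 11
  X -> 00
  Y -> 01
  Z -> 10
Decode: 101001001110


Decoding:
10 -> Z
10 -> Z
01 -> Y
00 -> X
11 -> W
10 -> Z


Result: ZZYXWZ


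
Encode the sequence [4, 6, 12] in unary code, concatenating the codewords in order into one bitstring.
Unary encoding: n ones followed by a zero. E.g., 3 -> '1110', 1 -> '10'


Encode each number as n ones followed by a terminating 0:
  4 -> 11110 (5 bits)
  6 -> 1111110 (7 bits)
  12 -> 1111111111110 (13 bits)
Total length = 5 + 7 + 13 = 25 bits.

Unary([4, 6, 12]) = 1111011111101111111111110 (25 bits)


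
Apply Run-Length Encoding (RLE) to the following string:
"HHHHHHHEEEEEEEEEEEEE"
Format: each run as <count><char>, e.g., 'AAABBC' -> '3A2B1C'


Scanning runs left to right:
  i=0: run of 'H' x 7 -> '7H'
  i=7: run of 'E' x 13 -> '13E'

RLE = 7H13E


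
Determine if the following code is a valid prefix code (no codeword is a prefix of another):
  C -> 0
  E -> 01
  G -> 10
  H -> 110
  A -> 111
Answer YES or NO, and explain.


Checking each pair (does one codeword prefix another?):
  C='0' vs E='01': prefix -- VIOLATION

NO -- this is NOT a valid prefix code. C (0) is a prefix of E (01).


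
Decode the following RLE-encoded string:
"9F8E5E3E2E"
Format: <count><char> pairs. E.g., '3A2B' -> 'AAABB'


Expanding each <count><char> pair:
  9F -> 'FFFFFFFFF'
  8E -> 'EEEEEEEE'
  5E -> 'EEEEE'
  3E -> 'EEE'
  2E -> 'EE'

Decoded = FFFFFFFFFEEEEEEEEEEEEEEEEEE


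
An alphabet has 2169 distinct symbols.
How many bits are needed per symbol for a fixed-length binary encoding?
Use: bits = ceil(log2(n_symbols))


log2(2169) = 11.0828
Bracket: 2^11 = 2048 < 2169 <= 2^12 = 4096
So ceil(log2(2169)) = 12

bits = ceil(log2(2169)) = ceil(11.0828) = 12 bits


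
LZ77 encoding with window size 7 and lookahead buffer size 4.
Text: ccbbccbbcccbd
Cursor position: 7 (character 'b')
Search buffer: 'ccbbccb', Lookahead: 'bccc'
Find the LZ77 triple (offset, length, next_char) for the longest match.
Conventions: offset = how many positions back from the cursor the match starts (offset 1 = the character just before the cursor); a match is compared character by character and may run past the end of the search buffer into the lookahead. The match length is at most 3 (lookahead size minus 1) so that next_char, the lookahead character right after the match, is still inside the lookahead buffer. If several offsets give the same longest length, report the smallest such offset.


Try each offset into the search buffer:
  offset=1 (pos 6, char 'b'): match length 1
  offset=2 (pos 5, char 'c'): match length 0
  offset=3 (pos 4, char 'c'): match length 0
  offset=4 (pos 3, char 'b'): match length 3
  offset=5 (pos 2, char 'b'): match length 1
  offset=6 (pos 1, char 'c'): match length 0
  offset=7 (pos 0, char 'c'): match length 0
Longest match has length 3 at offset 4.
next_char = character at position 7 + 3 = 10 -> 'c'

Best match: offset=4, length=3 (matching 'bcc' starting at position 3)
LZ77 triple: (4, 3, 'c')


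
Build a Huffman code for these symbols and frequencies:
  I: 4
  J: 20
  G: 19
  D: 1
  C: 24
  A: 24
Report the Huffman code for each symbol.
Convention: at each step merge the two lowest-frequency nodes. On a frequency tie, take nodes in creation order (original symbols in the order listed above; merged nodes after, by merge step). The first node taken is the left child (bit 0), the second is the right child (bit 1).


Huffman tree construction:
Step 1: Merge D(1) + I(4) = 5
Step 2: Merge (D+I)(5) + G(19) = 24
Step 3: Merge J(20) + C(24) = 44
Step 4: Merge A(24) + ((D+I)+G)(24) = 48
Step 5: Merge (J+C)(44) + (A+((D+I)+G))(48) = 92
Read each symbol's code off the tree from the root (left child = 0, right child = 1).

Codes:
  I: 1101 (length 4)
  J: 00 (length 2)
  G: 111 (length 3)
  D: 1100 (length 4)
  C: 01 (length 2)
  A: 10 (length 2)
Average code length: 213/92 = 2.3152 bits/symbol


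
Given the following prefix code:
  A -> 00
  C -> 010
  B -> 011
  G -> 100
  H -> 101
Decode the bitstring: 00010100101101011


Decoding step by step:
Bits 00 -> A
Bits 010 -> C
Bits 100 -> G
Bits 101 -> H
Bits 101 -> H
Bits 011 -> B


Decoded message: ACGHHB


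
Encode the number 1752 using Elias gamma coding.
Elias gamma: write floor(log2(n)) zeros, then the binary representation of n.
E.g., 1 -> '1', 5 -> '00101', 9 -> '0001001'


num_bits = floor(log2(1752)) + 1 = 11
leading_zeros = num_bits - 1 = 10
binary(1752) = 11011011000

Elias gamma(1752) = '0000000000' + '11011011000' = 000000000011011011000 (21 bits)


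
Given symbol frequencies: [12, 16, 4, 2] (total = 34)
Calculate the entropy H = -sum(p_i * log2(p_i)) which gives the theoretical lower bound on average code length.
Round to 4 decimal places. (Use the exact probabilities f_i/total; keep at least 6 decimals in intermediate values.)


Per-symbol terms -p_i * log2(p_i) with p_i = f_i/34:
  p = 12/34 = 0.352941: log2(p) = -1.502500, -p*log2(p) = 0.530294
  p = 16/34 = 0.470588: log2(p) = -1.087463, -p*log2(p) = 0.511747
  p = 4/34 = 0.117647: log2(p) = -3.087463, -p*log2(p) = 0.363231
  p = 2/34 = 0.058824: log2(p) = -4.087463, -p*log2(p) = 0.240439
H = 0.530294 + 0.511747 + 0.363231 + 0.240439 = 1.645711

H = 1.6457 bits/symbol


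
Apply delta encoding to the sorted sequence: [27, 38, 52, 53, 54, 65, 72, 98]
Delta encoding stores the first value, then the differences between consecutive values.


First value: 27
Deltas:
  38 - 27 = 11
  52 - 38 = 14
  53 - 52 = 1
  54 - 53 = 1
  65 - 54 = 11
  72 - 65 = 7
  98 - 72 = 26


Delta encoded: [27, 11, 14, 1, 1, 11, 7, 26]


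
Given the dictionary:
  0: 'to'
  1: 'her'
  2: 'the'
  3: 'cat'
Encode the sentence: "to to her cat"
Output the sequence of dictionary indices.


Look up each word in the dictionary:
  'to' -> 0
  'to' -> 0
  'her' -> 1
  'cat' -> 3

Encoded: [0, 0, 1, 3]


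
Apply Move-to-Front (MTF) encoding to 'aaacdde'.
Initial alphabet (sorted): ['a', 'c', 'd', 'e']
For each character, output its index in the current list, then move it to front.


MTF encoding:
'a': index 0 in ['a', 'c', 'd', 'e'] -> ['a', 'c', 'd', 'e']
'a': index 0 in ['a', 'c', 'd', 'e'] -> ['a', 'c', 'd', 'e']
'a': index 0 in ['a', 'c', 'd', 'e'] -> ['a', 'c', 'd', 'e']
'c': index 1 in ['a', 'c', 'd', 'e'] -> ['c', 'a', 'd', 'e']
'd': index 2 in ['c', 'a', 'd', 'e'] -> ['d', 'c', 'a', 'e']
'd': index 0 in ['d', 'c', 'a', 'e'] -> ['d', 'c', 'a', 'e']
'e': index 3 in ['d', 'c', 'a', 'e'] -> ['e', 'd', 'c', 'a']


Output: [0, 0, 0, 1, 2, 0, 3]


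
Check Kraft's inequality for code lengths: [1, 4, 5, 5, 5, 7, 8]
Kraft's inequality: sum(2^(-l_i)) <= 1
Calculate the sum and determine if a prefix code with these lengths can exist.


Sum = 2^(-1) + 2^(-4) + 2^(-5) + 2^(-5) + 2^(-5) + 2^(-7) + 2^(-8)
    = 0.5 + 0.0625 + 0.03125 + 0.03125 + 0.03125 + 0.0078125 + 0.00390625
    = 171/256 = 0.66796875
Since 0.66796875 <= 1, Kraft's inequality IS satisfied.
A prefix code with these lengths CAN exist.

Kraft sum = 0.66796875. Satisfied.


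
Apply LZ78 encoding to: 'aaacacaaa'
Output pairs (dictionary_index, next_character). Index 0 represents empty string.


LZ78 encoding steps:
Dictionary: {0: ''}
Step 1: w='' (idx 0), next='a' -> output (0, 'a'), add 'a' as idx 1
Step 2: w='a' (idx 1), next='a' -> output (1, 'a'), add 'aa' as idx 2
Step 3: w='' (idx 0), next='c' -> output (0, 'c'), add 'c' as idx 3
Step 4: w='a' (idx 1), next='c' -> output (1, 'c'), add 'ac' as idx 4
Step 5: w='aa' (idx 2), next='a' -> output (2, 'a'), add 'aaa' as idx 5


Encoded: [(0, 'a'), (1, 'a'), (0, 'c'), (1, 'c'), (2, 'a')]


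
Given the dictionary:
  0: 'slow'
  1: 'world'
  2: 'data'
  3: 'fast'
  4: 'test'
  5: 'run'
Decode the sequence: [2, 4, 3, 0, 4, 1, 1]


Look up each index in the dictionary:
  2 -> 'data'
  4 -> 'test'
  3 -> 'fast'
  0 -> 'slow'
  4 -> 'test'
  1 -> 'world'
  1 -> 'world'

Decoded: "data test fast slow test world world"


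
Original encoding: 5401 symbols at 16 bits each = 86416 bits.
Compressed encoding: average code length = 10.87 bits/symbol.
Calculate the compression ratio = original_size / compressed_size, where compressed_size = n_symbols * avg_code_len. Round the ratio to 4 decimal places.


original_size = n_symbols * orig_bits = 5401 * 16 = 86416 bits
compressed_size = n_symbols * avg_code_len = 5401 * 10.87 = 58708.87 bits
ratio = original_size / compressed_size = 86416 / 58708.87 = 1.4719

Compression ratio = 1.4719


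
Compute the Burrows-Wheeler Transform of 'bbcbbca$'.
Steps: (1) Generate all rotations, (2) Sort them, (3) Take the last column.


Rotations (sorted):
  0: $bbcbbca -> last char: a
  1: a$bbcbbc -> last char: c
  2: bbca$bbc -> last char: c
  3: bbcbbca$ -> last char: $
  4: bca$bbcb -> last char: b
  5: bcbbca$b -> last char: b
  6: ca$bbcbb -> last char: b
  7: cbbca$bb -> last char: b


BWT = acc$bbbb


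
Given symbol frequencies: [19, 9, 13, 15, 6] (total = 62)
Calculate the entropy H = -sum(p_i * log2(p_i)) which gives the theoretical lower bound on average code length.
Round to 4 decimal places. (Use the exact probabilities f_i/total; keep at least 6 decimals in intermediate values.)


Per-symbol terms -p_i * log2(p_i) with p_i = f_i/62:
  p = 19/62 = 0.306452: log2(p) = -1.706269, -p*log2(p) = 0.522889
  p = 9/62 = 0.145161: log2(p) = -2.784271, -p*log2(p) = 0.404168
  p = 13/62 = 0.209677: log2(p) = -2.253757, -p*log2(p) = 0.472562
  p = 15/62 = 0.241935: log2(p) = -2.047306, -p*log2(p) = 0.495316
  p = 6/62 = 0.096774: log2(p) = -3.369234, -p*log2(p) = 0.326055
H = 0.522889 + 0.404168 + 0.472562 + 0.495316 + 0.326055 = 2.220990

H = 2.221 bits/symbol
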